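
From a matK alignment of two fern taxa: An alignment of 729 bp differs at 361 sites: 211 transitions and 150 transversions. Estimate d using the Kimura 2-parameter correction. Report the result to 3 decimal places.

0.900

P = 211/729 ≈ 0.289438 and Q = 150/729 ≈ 0.205761.
Under the Kimura two-parameter model, d = −½ ln(1 − 2P − Q) − ¼ ln(1 − 2Q).
1 − 2P − Q = 0.215363, giving −½ ln(0.215363) = 0.767715.
1 − 2Q = 0.588478, giving −¼ ln(0.588478) = 0.132554.
d = 0.767715 + 0.132554 = 0.900269.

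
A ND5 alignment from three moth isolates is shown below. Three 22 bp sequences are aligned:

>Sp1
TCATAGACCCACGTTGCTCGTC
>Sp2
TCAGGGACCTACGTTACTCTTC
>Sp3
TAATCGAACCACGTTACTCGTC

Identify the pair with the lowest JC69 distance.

Sp1 and Sp3

Sp1–Sp2: 5/22 differ, p = 0.227, d = 0.271.
Sp1–Sp3: 4/22 differ, p = 0.182, d = 0.208.
Sp2–Sp3: 6/22 differ, p = 0.273, d = 0.339.
The smallest distance is between Sp1 and Sp3.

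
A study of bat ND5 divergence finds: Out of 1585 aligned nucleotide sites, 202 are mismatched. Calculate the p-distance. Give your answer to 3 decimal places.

p = 202/1585 = 0.127444… ≈ 0.127 (to 3 d.p.).

0.127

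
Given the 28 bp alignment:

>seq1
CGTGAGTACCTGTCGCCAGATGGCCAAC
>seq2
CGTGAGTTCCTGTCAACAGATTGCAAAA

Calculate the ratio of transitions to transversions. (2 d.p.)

Transitions are A↔G and C↔T; transversions are all other mismatches.
Transitions: 1. Transversions: 5.
R = 1/5 = 0.20.

0.20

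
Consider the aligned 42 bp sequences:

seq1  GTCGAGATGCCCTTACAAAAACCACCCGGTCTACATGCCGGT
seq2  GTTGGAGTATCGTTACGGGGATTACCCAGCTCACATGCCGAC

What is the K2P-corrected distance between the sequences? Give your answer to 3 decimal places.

Of 42 sites, 18 differences are transitions and 1 are transversions, so P = 18/42 ≈ 0.428571 and Q = 1/42 ≈ 0.02381.
Under the Kimura two-parameter model, d = −½ ln(1 − 2P − Q) − ¼ ln(1 − 2Q).
1 − 2P − Q = 0.119048, giving −½ ln(0.119048) = 1.064114.
1 − 2Q = 0.95238, giving −¼ ln(0.95238) = 0.012198.
d = 1.064114 + 0.012198 = 1.076312.

1.076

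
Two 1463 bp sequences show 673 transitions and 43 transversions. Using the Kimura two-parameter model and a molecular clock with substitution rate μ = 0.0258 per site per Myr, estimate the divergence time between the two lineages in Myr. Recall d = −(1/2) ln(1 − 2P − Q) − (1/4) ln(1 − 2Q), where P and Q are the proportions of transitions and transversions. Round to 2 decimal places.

29.21

P = 673/1463 ≈ 0.460014 and Q = 43/1463 ≈ 0.029392.
Under the Kimura two-parameter model, d = −½ ln(1 − 2P − Q) − ¼ ln(1 − 2Q).
1 − 2P − Q = 0.05058, giving −½ ln(0.05058) = 1.492100.
1 − 2Q = 0.941216, giving −¼ ln(0.941216) = 0.015146.
d = 1.492100 + 0.015146 = 1.507246.
Under a molecular clock d = 2μt, so t = d/(2μ) = 1.507246 / (2 × 0.0258) = 29.21 Myr.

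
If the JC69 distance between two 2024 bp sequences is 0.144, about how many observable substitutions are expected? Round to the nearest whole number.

Invert JC69: p = (3/4)(1 − e^(−4d/3)) = 0.75 × (1 − e^(-0.192)) = 0.75 × (1 − 0.825307) = 0.131020.
Expected differing sites = pL ≈ 0.131020 × 2024 = 265.18448 ≈ 265.

265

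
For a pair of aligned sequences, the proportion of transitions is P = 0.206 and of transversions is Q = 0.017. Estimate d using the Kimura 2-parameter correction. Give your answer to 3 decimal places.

0.289

Under the Kimura two-parameter model, d = −½ ln(1 − 2P − Q) − ¼ ln(1 − 2Q).
1 − 2P − Q = 0.571, giving −½ ln(0.571) = 0.280183.
1 − 2Q = 0.966, giving −¼ ln(0.966) = 0.008648.
d = 0.280183 + 0.008648 = 0.288831.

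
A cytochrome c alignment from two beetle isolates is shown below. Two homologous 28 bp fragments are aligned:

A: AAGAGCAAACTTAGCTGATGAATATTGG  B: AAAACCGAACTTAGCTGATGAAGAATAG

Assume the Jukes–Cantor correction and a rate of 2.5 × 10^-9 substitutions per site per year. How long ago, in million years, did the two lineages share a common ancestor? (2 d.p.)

The sequences differ at 6 of 28 sites (3, 5, 7, 23, 25, 27), so p = 6/28 ≈ 0.214286.
d = −(3/4) ln(1 − 4p/3) = −0.75 ln(1 − 0.285715) = −0.75 ln(0.714285)
  = −0.75 × (-0.336473) = 0.252355 substitutions/site.
Under a molecular clock d = 2μt, so t = d/(2μ) = 0.252355 / (2 × 2.5 × 10^-9) = 50.47 million years.

50.47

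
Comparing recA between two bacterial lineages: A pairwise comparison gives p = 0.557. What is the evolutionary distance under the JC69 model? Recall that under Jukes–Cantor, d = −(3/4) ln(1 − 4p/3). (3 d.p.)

1.018

d = −(3/4) ln(1 − 4p/3) = −0.75 ln(1 − 0.742667) = −0.75 ln(0.257333)
  = −0.75 × (-1.357384) = 1.018038 substitutions/site.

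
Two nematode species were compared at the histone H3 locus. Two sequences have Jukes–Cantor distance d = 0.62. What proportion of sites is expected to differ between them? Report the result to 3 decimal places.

p = (3/4)(1 − e^(−4d/3)) = 0.75 × (1 − e^(-0.826667)) = 0.75 × (1 − 0.437505) = 0.421871.

0.422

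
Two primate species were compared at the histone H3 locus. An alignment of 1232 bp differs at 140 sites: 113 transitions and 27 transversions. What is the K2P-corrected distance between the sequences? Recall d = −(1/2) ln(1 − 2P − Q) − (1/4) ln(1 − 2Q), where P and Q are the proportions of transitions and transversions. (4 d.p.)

P = 113/1232 ≈ 0.091721 and Q = 27/1232 ≈ 0.021916.
Under the Kimura two-parameter model, d = −½ ln(1 − 2P − Q) − ¼ ln(1 − 2Q).
1 − 2P − Q = 0.794642, giving −½ ln(0.794642) = 0.114932.
1 − 2Q = 0.956168, giving −¼ ln(0.956168) = 0.011205.
d = 0.114932 + 0.011205 = 0.126137.

0.1261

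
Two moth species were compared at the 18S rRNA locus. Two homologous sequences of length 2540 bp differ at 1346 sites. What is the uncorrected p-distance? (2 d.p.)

p = 1346/2540 = 0.529921… ≈ 0.53 (to 2 d.p.).

0.53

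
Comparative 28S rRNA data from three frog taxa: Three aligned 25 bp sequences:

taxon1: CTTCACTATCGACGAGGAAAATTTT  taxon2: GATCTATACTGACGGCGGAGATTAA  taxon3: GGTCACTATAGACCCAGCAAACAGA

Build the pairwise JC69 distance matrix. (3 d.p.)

taxon1–taxon2: 12/25 sites differ → p = 0.48, d = −0.75 ln(1 − 0.64) = 0.766238 ≈ 0.766.
taxon1–taxon3: 11/25 sites differ → p = 0.44, d = −0.75 ln(1 − 0.586667) = 0.662626 ≈ 0.663.
taxon2–taxon3: 13/25 sites differ → p = 0.52, d = −0.75 ln(1 − 0.693333) = 0.886495 ≈ 0.886.

d(taxon1,taxon2) = 0.766, d(taxon1,taxon3) = 0.663, d(taxon2,taxon3) = 0.886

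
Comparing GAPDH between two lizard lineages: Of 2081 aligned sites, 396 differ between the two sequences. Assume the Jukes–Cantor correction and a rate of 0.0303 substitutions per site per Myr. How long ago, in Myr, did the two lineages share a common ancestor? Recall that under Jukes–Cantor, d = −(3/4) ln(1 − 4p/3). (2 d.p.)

3.62

p = 396/2081 ≈ 0.190293.
d = −(3/4) ln(1 − 4p/3) = −0.75 ln(1 − 0.253724) = −0.75 ln(0.746276)
  = −0.75 × (-0.292660) = 0.219495 substitutions/site.
Under a molecular clock d = 2μt, so t = d/(2μ) = 0.219495 / (2 × 0.0303) = 3.62 Myr.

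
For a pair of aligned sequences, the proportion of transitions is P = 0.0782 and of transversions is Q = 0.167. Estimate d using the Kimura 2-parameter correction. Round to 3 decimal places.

Under the Kimura two-parameter model, d = −½ ln(1 − 2P − Q) − ¼ ln(1 − 2Q).
1 − 2P − Q = 0.6766, giving −½ ln(0.6766) = 0.195338.
1 − 2Q = 0.666, giving −¼ ln(0.666) = 0.101616.
d = 0.195338 + 0.101616 = 0.296954.

0.297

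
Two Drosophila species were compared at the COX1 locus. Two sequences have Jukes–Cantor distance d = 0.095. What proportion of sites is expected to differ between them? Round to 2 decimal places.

0.09

p = (3/4)(1 − e^(−4d/3)) = 0.75 × (1 − e^(-0.126667)) = 0.75 × (1 − 0.881027) = 0.089230.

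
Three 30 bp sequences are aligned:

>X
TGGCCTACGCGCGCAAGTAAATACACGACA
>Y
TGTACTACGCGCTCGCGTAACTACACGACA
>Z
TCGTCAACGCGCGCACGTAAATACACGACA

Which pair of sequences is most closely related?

X and Z

X–Y: 6/30 differ, p = 0.200, d = 0.233.
X–Z: 4/30 differ, p = 0.133, d = 0.147.
Y–Z: 7/30 differ, p = 0.233, d = 0.280.
The smallest distance is between X and Z.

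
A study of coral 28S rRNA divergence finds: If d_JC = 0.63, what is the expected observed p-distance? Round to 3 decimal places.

p = (3/4)(1 − e^(−4d/3)) = 0.75 × (1 − e^(-0.84)) = 0.75 × (1 − 0.431711) = 0.426217.

0.426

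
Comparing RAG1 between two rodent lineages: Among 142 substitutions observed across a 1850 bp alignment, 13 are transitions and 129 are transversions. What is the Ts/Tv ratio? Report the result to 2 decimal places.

R = 13/129 = 0.100775… ≈ 0.10 (to 2 d.p.).

0.10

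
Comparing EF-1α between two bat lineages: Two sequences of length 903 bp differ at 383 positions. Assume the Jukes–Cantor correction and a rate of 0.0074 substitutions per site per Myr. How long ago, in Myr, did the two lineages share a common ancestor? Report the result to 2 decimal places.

42.24

p = 383/903 ≈ 0.424142.
d = −(3/4) ln(1 − 4p/3) = −0.75 ln(1 − 0.565523) = −0.75 ln(0.434477)
  = −0.75 × (-0.833612) = 0.625209 substitutions/site.
Under a molecular clock d = 2μt, so t = d/(2μ) = 0.625209 / (2 × 0.0074) = 42.24 Myr.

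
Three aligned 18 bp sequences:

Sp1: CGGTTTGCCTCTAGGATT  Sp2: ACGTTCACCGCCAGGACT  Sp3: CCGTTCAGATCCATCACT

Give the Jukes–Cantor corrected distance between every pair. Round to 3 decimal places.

d(Sp1,Sp2) = 0.548, d(Sp1,Sp3) = 0.824, d(Sp2,Sp3) = 0.441

Sp1–Sp2: 7/18 sites differ → p ≈ 0.388889, d = −0.75 ln(1 − 0.518519) = 0.548166 ≈ 0.548.
Sp1–Sp3: 9/18 sites differ → p = 0.5, d = −0.75 ln(1 − 0.666667) = 0.823960 ≈ 0.824.
Sp2–Sp3: 6/18 sites differ → p ≈ 0.333333, d = −0.75 ln(1 − 0.444444) = 0.440839 ≈ 0.441.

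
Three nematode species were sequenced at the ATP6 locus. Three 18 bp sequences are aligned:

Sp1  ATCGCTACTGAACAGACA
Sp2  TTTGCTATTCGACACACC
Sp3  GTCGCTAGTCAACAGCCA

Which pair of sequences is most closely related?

Sp1 and Sp3

Sp1–Sp2: 7/18 differ, p = 0.389, d = 0.548.
Sp1–Sp3: 4/18 differ, p = 0.222, d = 0.264.
Sp2–Sp3: 7/18 differ, p = 0.389, d = 0.548.
The smallest distance is between Sp1 and Sp3.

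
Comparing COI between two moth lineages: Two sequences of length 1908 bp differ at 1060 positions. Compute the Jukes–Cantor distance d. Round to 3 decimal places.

p = 1060/1908 ≈ 0.555556.
d = −(3/4) ln(1 − 4p/3) = −0.75 ln(1 − 0.740741) = −0.75 ln(0.259259)
  = −0.75 × (-1.349928) = 1.012446 substitutions/site.

1.012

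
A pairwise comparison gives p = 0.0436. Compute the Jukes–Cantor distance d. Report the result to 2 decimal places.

d = −(3/4) ln(1 − 4p/3) = −0.75 ln(1 − 0.058133) = −0.75 ln(0.941867)
  = −0.75 × (-0.059891) = 0.044918 substitutions/site.

0.04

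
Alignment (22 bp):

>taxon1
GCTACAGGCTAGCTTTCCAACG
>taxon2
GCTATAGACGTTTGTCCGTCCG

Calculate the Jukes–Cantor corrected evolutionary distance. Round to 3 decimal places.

0.824

The sequences differ at 11 of 22 sites, so p = 11/22 = 0.5.
d = −(3/4) ln(1 − 4p/3) = −0.75 ln(1 − 0.666667) = −0.75 ln(0.333333)
  = −0.75 × (-1.098613) = 0.823960 substitutions/site.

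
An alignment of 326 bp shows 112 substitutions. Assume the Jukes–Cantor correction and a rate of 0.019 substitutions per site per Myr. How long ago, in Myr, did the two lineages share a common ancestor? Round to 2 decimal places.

p = 112/326 ≈ 0.343558.
d = −(3/4) ln(1 − 4p/3) = −0.75 ln(1 − 0.458077) = −0.75 ln(0.541923)
  = −0.75 × (-0.612631) = 0.459473 substitutions/site.
Under a molecular clock d = 2μt, so t = d/(2μ) = 0.459473 / (2 × 0.019) = 12.09 Myr.

12.09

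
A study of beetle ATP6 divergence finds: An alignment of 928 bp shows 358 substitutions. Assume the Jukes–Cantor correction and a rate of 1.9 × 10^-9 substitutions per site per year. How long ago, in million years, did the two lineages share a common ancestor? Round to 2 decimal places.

142.56

p = 358/928 ≈ 0.385776.
d = −(3/4) ln(1 − 4p/3) = −0.75 ln(1 − 0.514368) = −0.75 ln(0.485632)
  = −0.75 × (-0.722304) = 0.541728 substitutions/site.
Under a molecular clock d = 2μt, so t = d/(2μ) = 0.541728 / (2 × 1.9 × 10^-9) = 142.56 million years.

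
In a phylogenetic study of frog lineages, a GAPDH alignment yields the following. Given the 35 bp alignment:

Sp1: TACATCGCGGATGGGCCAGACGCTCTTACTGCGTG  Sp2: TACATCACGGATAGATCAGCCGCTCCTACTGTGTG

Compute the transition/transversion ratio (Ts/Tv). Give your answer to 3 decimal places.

6.000

Transitions are A↔G and C↔T; transversions are all other mismatches.
Transitions: 6. Transversions: 1.
R = 6/1 = 6.000.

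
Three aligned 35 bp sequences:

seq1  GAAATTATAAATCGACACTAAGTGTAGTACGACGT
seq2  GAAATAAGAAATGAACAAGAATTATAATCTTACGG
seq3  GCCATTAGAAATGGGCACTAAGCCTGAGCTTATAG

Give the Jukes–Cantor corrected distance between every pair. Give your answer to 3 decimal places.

seq1–seq2: 13/35 sites differ → p ≈ 0.371429, d = −0.75 ln(1 − 0.495239) = 0.512753 ≈ 0.513.
seq1–seq3: 16/35 sites differ → p ≈ 0.457143, d = −0.75 ln(1 − 0.609524) = 0.705292 ≈ 0.705.
seq2–seq3: 14/35 sites differ → p = 0.4, d = −0.75 ln(1 − 0.533333) = 0.571605 ≈ 0.572.

d(seq1,seq2) = 0.513, d(seq1,seq3) = 0.705, d(seq2,seq3) = 0.572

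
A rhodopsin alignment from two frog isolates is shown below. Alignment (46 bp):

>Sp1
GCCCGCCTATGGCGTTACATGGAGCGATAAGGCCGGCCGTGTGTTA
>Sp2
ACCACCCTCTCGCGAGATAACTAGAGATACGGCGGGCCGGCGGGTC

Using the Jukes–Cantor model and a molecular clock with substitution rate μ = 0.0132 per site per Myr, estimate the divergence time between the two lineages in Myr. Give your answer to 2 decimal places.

22.73

The sequences differ at 19 of 46 sites, so p = 19/46 ≈ 0.413043.
d = −(3/4) ln(1 − 4p/3) = −0.75 ln(1 − 0.550724) = −0.75 ln(0.449276)
  = −0.75 × (-0.800118) = 0.600089 substitutions/site.
Under a molecular clock d = 2μt, so t = d/(2μ) = 0.600089 / (2 × 0.0132) = 22.73 Myr.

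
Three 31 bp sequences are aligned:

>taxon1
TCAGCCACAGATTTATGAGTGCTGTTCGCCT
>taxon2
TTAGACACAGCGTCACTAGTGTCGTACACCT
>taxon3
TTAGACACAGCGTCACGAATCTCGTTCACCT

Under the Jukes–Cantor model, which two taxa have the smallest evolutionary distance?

taxon1–taxon2: 11/31 differ, p = 0.355, d = 0.481.
taxon1–taxon3: 11/31 differ, p = 0.355, d = 0.481.
taxon2–taxon3: 4/31 differ, p = 0.129, d = 0.142.
The smallest distance is between taxon2 and taxon3.

taxon2 and taxon3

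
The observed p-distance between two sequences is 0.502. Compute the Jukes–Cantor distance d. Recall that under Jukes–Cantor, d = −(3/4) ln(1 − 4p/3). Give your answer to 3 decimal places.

0.830

d = −(3/4) ln(1 − 4p/3) = −0.75 ln(1 − 0.669333) = −0.75 ln(0.330667)
  = −0.75 × (-1.106643) = 0.829982 substitutions/site.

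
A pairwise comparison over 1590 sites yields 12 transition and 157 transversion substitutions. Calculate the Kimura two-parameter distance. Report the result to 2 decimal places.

P = 12/1590 ≈ 0.007547 and Q = 157/1590 ≈ 0.098742.
Under the Kimura two-parameter model, d = −½ ln(1 − 2P − Q) − ¼ ln(1 − 2Q).
1 − 2P − Q = 0.886164, giving −½ ln(0.886164) = 0.060427.
1 − 2Q = 0.802516, giving −¼ ln(0.802516) = 0.055001.
d = 0.060427 + 0.055001 = 0.115428.

0.12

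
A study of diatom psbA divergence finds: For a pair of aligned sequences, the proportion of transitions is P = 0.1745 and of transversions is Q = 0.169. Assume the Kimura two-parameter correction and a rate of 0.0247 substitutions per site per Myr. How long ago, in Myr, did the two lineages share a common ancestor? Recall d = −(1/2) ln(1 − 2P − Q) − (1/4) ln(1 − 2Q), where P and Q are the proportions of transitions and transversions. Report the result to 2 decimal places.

Under the Kimura two-parameter model, d = −½ ln(1 − 2P − Q) − ¼ ln(1 − 2Q).
1 − 2P − Q = 0.482, giving −½ ln(0.482) = 0.364906.
1 − 2Q = 0.662, giving −¼ ln(0.662) = 0.103122.
d = 0.364906 + 0.103122 = 0.468028.
Under a molecular clock d = 2μt, so t = d/(2μ) = 0.468028 / (2 × 0.0247) = 9.47 Myr.

9.47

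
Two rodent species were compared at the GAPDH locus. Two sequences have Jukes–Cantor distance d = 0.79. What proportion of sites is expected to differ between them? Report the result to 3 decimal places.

0.488

p = (3/4)(1 − e^(−4d/3)) = 0.75 × (1 − e^(-1.053333)) = 0.75 × (1 − 0.348773) = 0.488420.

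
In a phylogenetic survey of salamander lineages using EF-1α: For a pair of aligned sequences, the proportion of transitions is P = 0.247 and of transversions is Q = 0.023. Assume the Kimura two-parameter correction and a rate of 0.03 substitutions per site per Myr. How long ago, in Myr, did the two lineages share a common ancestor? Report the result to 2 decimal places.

6.26

Under the Kimura two-parameter model, d = −½ ln(1 − 2P − Q) − ¼ ln(1 − 2Q).
1 − 2P − Q = 0.483, giving −½ ln(0.483) = 0.363869.
1 − 2Q = 0.954, giving −¼ ln(0.954) = 0.011773.
d = 0.363869 + 0.011773 = 0.375642.
Under a molecular clock d = 2μt, so t = d/(2μ) = 0.375642 / (2 × 0.03) = 6.26 Myr.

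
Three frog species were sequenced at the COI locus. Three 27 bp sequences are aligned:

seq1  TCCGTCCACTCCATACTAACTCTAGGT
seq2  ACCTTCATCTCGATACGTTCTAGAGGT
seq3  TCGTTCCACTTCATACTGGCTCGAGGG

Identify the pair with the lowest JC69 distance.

seq1–seq2: 10/27 differ, p = 0.370, d = 0.511.
seq1–seq3: 7/27 differ, p = 0.259, d = 0.318.
seq2–seq3: 11/27 differ, p = 0.407, d = 0.588.
The smallest distance is between seq1 and seq3.

seq1 and seq3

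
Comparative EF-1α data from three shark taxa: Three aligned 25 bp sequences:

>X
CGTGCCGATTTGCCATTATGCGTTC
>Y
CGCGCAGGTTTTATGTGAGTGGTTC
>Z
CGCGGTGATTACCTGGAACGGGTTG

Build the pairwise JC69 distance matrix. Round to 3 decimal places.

d(X,Y) = 0.663, d(X,Z) = 0.766, d(Y,Z) = 0.663

X–Y: 11/25 sites differ → p = 0.44, d = −0.75 ln(1 − 0.586667) = 0.662626 ≈ 0.663.
X–Z: 12/25 sites differ → p = 0.48, d = −0.75 ln(1 − 0.64) = 0.766238 ≈ 0.766.
Y–Z: 11/25 sites differ → p = 0.44, d = −0.75 ln(1 − 0.586667) = 0.662626 ≈ 0.663.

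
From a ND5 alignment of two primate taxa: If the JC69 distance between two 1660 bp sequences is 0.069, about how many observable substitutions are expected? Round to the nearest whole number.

Invert JC69: p = (3/4)(1 − e^(−4d/3)) = 0.75 × (1 − e^(-0.092)) = 0.75 × (1 − 0.912105) = 0.065921.
Expected differing sites = pL ≈ 0.065921 × 1660 = 109.42886 ≈ 109.

109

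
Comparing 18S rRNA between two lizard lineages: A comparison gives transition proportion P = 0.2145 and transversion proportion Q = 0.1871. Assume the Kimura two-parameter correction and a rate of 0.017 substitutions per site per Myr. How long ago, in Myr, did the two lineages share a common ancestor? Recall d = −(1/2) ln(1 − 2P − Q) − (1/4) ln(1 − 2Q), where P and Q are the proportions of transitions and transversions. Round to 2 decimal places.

17.53

Under the Kimura two-parameter model, d = −½ ln(1 − 2P − Q) − ¼ ln(1 − 2Q).
1 − 2P − Q = 0.3839, giving −½ ln(0.3839) = 0.478687.
1 − 2Q = 0.6258, giving −¼ ln(0.6258) = 0.117181.
d = 0.478687 + 0.117181 = 0.595868.
Under a molecular clock d = 2μt, so t = d/(2μ) = 0.595868 / (2 × 0.017) = 17.53 Myr.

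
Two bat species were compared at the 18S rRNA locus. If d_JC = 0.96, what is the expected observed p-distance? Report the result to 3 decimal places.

p = (3/4)(1 − e^(−4d/3)) = 0.75 × (1 − e^(-1.28)) = 0.75 × (1 − 0.278037) = 0.541472.

0.541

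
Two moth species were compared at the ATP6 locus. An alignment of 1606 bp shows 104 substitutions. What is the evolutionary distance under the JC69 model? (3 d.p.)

0.068

p = 104/1606 ≈ 0.064757.
d = −(3/4) ln(1 − 4p/3) = −0.75 ln(1 − 0.086343) = −0.75 ln(0.913657)
  = −0.75 × (-0.090300) = 0.067725 substitutions/site.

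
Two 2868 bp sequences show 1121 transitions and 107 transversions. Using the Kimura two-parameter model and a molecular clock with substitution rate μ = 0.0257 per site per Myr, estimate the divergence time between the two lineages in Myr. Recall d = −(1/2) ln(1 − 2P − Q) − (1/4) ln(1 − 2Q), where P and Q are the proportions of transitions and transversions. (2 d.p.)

17.01

P = 1121/2868 ≈ 0.390865 and Q = 107/2868 ≈ 0.037308.
Under the Kimura two-parameter model, d = −½ ln(1 − 2P − Q) − ¼ ln(1 − 2Q).
1 − 2P − Q = 0.180962, giving −½ ln(0.180962) = 0.854734.
1 − 2Q = 0.925384, giving −¼ ln(0.925384) = 0.019387.
d = 0.854734 + 0.019387 = 0.874121.
Under a molecular clock d = 2μt, so t = d/(2μ) = 0.874121 / (2 × 0.0257) = 17.01 Myr.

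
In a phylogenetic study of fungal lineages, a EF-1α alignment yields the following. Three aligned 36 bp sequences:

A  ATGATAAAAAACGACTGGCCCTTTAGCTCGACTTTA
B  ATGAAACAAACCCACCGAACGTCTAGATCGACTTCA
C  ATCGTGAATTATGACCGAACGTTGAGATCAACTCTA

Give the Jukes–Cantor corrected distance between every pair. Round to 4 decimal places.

A–B: 11/36 sites differ → p ≈ 0.305556, d = −0.75 ln(1 − 0.407408) = 0.392437 ≈ 0.3924.
A–C: 14/36 sites differ → p ≈ 0.388889, d = −0.75 ln(1 − 0.518519) = 0.548166 ≈ 0.5482.
B–C: 15/36 sites differ → p ≈ 0.416667, d = −0.75 ln(1 − 0.555556) = 0.608198 ≈ 0.6082.

d(A,B) = 0.3924, d(A,C) = 0.5482, d(B,C) = 0.6082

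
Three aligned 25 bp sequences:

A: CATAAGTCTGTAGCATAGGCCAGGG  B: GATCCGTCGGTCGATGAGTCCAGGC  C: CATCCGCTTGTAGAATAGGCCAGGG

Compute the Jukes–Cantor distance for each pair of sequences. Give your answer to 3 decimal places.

A–B: 10/25 sites differ → p = 0.4, d = −0.75 ln(1 − 0.533333) = 0.571605 ≈ 0.572.
A–C: 5/25 sites differ → p = 0.2, d = −0.75 ln(1 − 0.266667) = 0.232617 ≈ 0.233.
B–C: 9/25 sites differ → p = 0.36, d = −0.75 ln(1 − 0.48) = 0.490445 ≈ 0.490.

d(A,B) = 0.572, d(A,C) = 0.233, d(B,C) = 0.490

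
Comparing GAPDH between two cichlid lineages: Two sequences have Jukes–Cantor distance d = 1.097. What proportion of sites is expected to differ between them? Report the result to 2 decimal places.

p = (3/4)(1 − e^(−4d/3)) = 0.75 × (1 − e^(-1.462667)) = 0.75 × (1 − 0.231618) = 0.576287.

0.58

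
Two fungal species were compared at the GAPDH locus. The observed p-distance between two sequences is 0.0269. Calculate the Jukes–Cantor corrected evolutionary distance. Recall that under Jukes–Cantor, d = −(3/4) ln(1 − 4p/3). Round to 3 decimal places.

d = −(3/4) ln(1 − 4p/3) = −0.75 ln(1 − 0.035867) = −0.75 ln(0.964133)
  = −0.75 × (-0.036526) = 0.027395 substitutions/site.

0.027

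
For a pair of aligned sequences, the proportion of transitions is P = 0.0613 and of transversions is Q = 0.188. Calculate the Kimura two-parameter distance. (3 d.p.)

0.304

Under the Kimura two-parameter model, d = −½ ln(1 − 2P − Q) − ¼ ln(1 − 2Q).
1 − 2P − Q = 0.6894, giving −½ ln(0.6894) = 0.185967.
1 − 2Q = 0.624, giving −¼ ln(0.624) = 0.117901.
d = 0.185967 + 0.117901 = 0.303868.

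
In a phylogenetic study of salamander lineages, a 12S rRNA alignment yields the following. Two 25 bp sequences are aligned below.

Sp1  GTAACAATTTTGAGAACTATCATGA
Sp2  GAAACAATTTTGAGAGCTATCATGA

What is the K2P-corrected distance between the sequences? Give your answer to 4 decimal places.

Of 25 sites, 1 differences are transitions and 1 are transversions, so P = 1/25 = 0.04 and Q = 1/25 = 0.04.
Under the Kimura two-parameter model, d = −½ ln(1 − 2P − Q) − ¼ ln(1 − 2Q).
1 − 2P − Q = 0.88, giving −½ ln(0.88) = 0.063917.
1 − 2Q = 0.92, giving −¼ ln(0.92) = 0.020845.
d = 0.063917 + 0.020845 = 0.084762.

0.0848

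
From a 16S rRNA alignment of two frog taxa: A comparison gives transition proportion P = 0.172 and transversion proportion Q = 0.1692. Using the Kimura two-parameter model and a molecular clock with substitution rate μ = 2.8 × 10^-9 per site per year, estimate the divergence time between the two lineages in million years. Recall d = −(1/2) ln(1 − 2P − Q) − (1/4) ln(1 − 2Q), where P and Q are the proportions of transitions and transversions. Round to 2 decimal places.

Under the Kimura two-parameter model, d = −½ ln(1 − 2P − Q) − ¼ ln(1 − 2Q).
1 − 2P − Q = 0.4868, giving −½ ln(0.4868) = 0.359951.
1 − 2Q = 0.6616, giving −¼ ln(0.6616) = 0.103274.
d = 0.359951 + 0.103274 = 0.463225.
Under a molecular clock d = 2μt, so t = d/(2μ) = 0.463225 / (2 × 2.8 × 10^-9) = 82.72 million years.

82.72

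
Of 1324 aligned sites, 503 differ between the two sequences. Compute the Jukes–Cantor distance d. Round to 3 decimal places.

0.530

p = 503/1324 ≈ 0.379909.
d = −(3/4) ln(1 − 4p/3) = −0.75 ln(1 − 0.506545) = −0.75 ln(0.493455)
  = −0.75 × (-0.706324) = 0.529743 substitutions/site.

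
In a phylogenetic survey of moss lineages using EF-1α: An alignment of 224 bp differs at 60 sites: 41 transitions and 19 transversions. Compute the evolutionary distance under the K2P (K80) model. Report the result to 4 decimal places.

P = 41/224 ≈ 0.183036 and Q = 19/224 ≈ 0.084821.
Under the Kimura two-parameter model, d = −½ ln(1 − 2P − Q) − ¼ ln(1 − 2Q).
1 − 2P − Q = 0.549107, giving −½ ln(0.549107) = 0.299731.
1 − 2Q = 0.830358, giving −¼ ln(0.830358) = 0.046475.
d = 0.299731 + 0.046475 = 0.346206.

0.3462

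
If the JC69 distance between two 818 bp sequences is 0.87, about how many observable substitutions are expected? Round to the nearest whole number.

421

Invert JC69: p = (3/4)(1 − e^(−4d/3)) = 0.75 × (1 − e^(-1.16)) = 0.75 × (1 − 0.313486) = 0.514886.
Expected differing sites = pL ≈ 0.514886 × 818 = 421.176748 ≈ 421.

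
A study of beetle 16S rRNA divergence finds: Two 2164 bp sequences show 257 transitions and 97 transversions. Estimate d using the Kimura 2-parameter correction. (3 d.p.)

P = 257/2164 ≈ 0.118762 and Q = 97/2164 ≈ 0.044824.
Under the Kimura two-parameter model, d = −½ ln(1 − 2P − Q) − ¼ ln(1 − 2Q).
1 − 2P − Q = 0.717652, giving −½ ln(0.717652) = 0.165885.
1 − 2Q = 0.910352, giving −¼ ln(0.910352) = 0.023481.
d = 0.165885 + 0.023481 = 0.189366.

0.189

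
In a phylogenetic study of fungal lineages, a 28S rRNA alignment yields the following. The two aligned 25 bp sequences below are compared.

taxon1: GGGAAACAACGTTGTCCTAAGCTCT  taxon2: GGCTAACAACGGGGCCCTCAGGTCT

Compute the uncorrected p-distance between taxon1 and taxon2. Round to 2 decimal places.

0.28

The sequences differ at 7 of 25 positions (sites 3, 4, 12, 13, 15, 19, 22).
p = 7/25 = 0.28.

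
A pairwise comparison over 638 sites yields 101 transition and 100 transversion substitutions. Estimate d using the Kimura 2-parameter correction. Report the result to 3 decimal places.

P = 101/638 ≈ 0.158307 and Q = 100/638 ≈ 0.15674.
Under the Kimura two-parameter model, d = −½ ln(1 − 2P − Q) − ¼ ln(1 − 2Q).
1 − 2P − Q = 0.526646, giving −½ ln(0.526646) = 0.320613.
1 − 2Q = 0.68652, giving −¼ ln(0.68652) = 0.094030.
d = 0.320613 + 0.094030 = 0.414643.

0.415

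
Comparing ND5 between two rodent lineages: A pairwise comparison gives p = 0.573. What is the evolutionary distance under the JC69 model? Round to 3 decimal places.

d = −(3/4) ln(1 − 4p/3) = −0.75 ln(1 − 0.764) = −0.75 ln(0.236)
  = −0.75 × (-1.443923) = 1.082942 substitutions/site.

1.083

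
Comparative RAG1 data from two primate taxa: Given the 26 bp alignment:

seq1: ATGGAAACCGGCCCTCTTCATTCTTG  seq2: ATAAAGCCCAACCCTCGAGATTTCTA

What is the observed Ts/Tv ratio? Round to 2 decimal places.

2.00

Transitions are A↔G and C↔T; transversions are all other mismatches.
Transitions: 8. Transversions: 4.
R = 8/4 = 2.00.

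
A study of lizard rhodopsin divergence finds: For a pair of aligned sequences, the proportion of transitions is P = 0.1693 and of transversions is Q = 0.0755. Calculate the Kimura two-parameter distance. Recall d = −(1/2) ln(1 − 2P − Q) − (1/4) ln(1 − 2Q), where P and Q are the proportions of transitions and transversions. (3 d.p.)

0.308

Under the Kimura two-parameter model, d = −½ ln(1 − 2P − Q) − ¼ ln(1 − 2Q).
1 − 2P − Q = 0.5859, giving −½ ln(0.5859) = 0.267303.
1 − 2Q = 0.849, giving −¼ ln(0.849) = 0.040924.
d = 0.267303 + 0.040924 = 0.308227.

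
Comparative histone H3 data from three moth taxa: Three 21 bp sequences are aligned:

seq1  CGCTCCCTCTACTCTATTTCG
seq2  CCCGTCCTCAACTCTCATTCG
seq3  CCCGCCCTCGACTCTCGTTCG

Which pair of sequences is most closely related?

seq1–seq2: 6/21 differ, p = 0.286, d = 0.360.
seq1–seq3: 5/21 differ, p = 0.238, d = 0.286.
seq2–seq3: 3/21 differ, p = 0.143, d = 0.158.
The smallest distance is between seq2 and seq3.

seq2 and seq3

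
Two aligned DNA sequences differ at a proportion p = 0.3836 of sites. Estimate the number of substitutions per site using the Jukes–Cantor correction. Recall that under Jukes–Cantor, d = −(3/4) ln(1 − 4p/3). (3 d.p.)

0.537

d = −(3/4) ln(1 − 4p/3) = −0.75 ln(1 − 0.511467) = −0.75 ln(0.488533)
  = −0.75 × (-0.716348) = 0.537261 substitutions/site.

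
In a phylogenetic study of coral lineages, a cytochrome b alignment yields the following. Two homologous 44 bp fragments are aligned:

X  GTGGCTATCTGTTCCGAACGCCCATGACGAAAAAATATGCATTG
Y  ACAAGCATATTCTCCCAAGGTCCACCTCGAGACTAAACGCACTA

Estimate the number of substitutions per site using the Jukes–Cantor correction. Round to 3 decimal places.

The sequences differ at 22 of 44 sites, so p = 22/44 = 0.5.
d = −(3/4) ln(1 − 4p/3) = −0.75 ln(1 − 0.666667) = −0.75 ln(0.333333)
  = −0.75 × (-1.098613) = 0.823960 substitutions/site.

0.824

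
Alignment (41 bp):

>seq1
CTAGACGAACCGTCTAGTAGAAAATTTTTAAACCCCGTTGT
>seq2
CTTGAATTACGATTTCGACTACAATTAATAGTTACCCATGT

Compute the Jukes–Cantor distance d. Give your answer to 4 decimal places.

0.7882

The sequences differ at 20 of 41 sites, so p = 20/41 ≈ 0.487805.
d = −(3/4) ln(1 − 4p/3) = −0.75 ln(1 − 0.650407) = −0.75 ln(0.349593)
  = −0.75 × (-1.050986) = 0.788240 substitutions/site.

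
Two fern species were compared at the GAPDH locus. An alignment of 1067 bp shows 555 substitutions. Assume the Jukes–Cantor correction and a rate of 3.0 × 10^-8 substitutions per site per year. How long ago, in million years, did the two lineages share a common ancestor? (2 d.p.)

14.78

p = 555/1067 ≈ 0.52015.
d = −(3/4) ln(1 − 4p/3) = −0.75 ln(1 − 0.693533) = −0.75 ln(0.306467)
  = −0.75 × (-1.182645) = 0.886984 substitutions/site.
Under a molecular clock d = 2μt, so t = d/(2μ) = 0.886984 / (2 × 3.0 × 10^-8) = 14.78 million years.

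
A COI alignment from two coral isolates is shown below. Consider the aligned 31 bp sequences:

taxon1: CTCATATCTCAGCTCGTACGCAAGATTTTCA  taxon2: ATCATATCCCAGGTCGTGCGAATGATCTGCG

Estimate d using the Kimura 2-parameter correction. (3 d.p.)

0.369

Of 31 sites, 4 differences are transitions and 5 are transversions, so P = 4/31 ≈ 0.129032 and Q = 5/31 ≈ 0.16129.
Under the Kimura two-parameter model, d = −½ ln(1 − 2P − Q) − ¼ ln(1 − 2Q).
1 − 2P − Q = 0.580646, giving −½ ln(0.580646) = 0.271807.
1 − 2Q = 0.67742, giving −¼ ln(0.67742) = 0.097366.
d = 0.271807 + 0.097366 = 0.369173.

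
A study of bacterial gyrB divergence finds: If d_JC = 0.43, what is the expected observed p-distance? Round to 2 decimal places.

p = (3/4)(1 − e^(−4d/3)) = 0.75 × (1 − e^(-0.573333)) = 0.75 × (1 − 0.563644) = 0.327267.

0.33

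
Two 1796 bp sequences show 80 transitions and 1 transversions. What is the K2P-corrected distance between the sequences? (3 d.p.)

P = 80/1796 ≈ 0.044543 and Q = 1/1796 ≈ 0.000557.
Under the Kimura two-parameter model, d = −½ ln(1 − 2P − Q) − ¼ ln(1 − 2Q).
1 − 2P − Q = 0.910357, giving −½ ln(0.910357) = 0.046959.
1 − 2Q = 0.998886, giving −¼ ln(0.998886) = 0.000279.
d = 0.046959 + 0.000279 = 0.047238.

0.047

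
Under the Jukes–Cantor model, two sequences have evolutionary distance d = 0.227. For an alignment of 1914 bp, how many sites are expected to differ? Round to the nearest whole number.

Invert JC69: p = (3/4)(1 − e^(−4d/3)) = 0.75 × (1 − e^(-0.302667)) = 0.75 × (1 − 0.738845) = 0.195866.
Expected differing sites = pL ≈ 0.195866 × 1914 = 374.887524 ≈ 375.

375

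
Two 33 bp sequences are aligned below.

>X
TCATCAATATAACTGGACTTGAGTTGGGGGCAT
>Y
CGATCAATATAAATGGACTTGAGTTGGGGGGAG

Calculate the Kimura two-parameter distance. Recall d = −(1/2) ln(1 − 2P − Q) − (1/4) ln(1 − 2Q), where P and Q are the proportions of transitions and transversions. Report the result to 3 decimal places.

Of 33 sites, 1 differences are transitions and 4 are transversions, so P = 1/33 ≈ 0.030303 and Q = 4/33 ≈ 0.121212.
Under the Kimura two-parameter model, d = −½ ln(1 − 2P − Q) − ¼ ln(1 − 2Q).
1 − 2P − Q = 0.818182, giving −½ ln(0.818182) = 0.100335.
1 − 2Q = 0.757576, giving −¼ ln(0.757576) = 0.069408.
d = 0.100335 + 0.069408 = 0.169743.

0.170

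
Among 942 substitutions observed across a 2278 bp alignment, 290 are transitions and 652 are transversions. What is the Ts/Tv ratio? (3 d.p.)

0.445

R = 290/652 = 0.444785… ≈ 0.445 (to 3 d.p.).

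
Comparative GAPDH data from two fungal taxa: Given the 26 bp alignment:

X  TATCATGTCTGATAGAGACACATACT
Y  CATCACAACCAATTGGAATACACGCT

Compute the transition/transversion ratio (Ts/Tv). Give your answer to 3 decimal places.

Transitions are A↔G and C↔T; transversions are all other mismatches.
Transitions: 10. Transversions: 2.
R = 10/2 = 5.000.

5.000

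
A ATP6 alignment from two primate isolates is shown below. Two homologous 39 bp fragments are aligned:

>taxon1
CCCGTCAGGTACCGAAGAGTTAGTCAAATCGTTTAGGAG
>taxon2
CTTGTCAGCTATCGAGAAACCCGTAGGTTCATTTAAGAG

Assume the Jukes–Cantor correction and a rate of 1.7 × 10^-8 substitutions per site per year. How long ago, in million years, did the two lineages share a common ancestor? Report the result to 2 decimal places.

The sequences differ at 16 of 39 sites, so p = 16/39 ≈ 0.410256.
d = −(3/4) ln(1 − 4p/3) = −0.75 ln(1 − 0.547008) = −0.75 ln(0.452992)
  = −0.75 × (-0.791881) = 0.593911 substitutions/site.
Under a molecular clock d = 2μt, so t = d/(2μ) = 0.593911 / (2 × 1.7 × 10^-8) = 17.47 million years.

17.47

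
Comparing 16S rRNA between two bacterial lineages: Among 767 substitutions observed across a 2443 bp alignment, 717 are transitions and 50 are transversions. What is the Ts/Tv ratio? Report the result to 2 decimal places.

R = 717/50 = 14.34.

14.34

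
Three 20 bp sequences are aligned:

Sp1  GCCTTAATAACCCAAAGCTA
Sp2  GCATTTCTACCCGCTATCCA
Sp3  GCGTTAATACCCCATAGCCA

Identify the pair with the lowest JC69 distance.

Sp1–Sp2: 9/20 differ, p = 0.450, d = 0.687.
Sp1–Sp3: 4/20 differ, p = 0.200, d = 0.233.
Sp2–Sp3: 6/20 differ, p = 0.300, d = 0.383.
The smallest distance is between Sp1 and Sp3.

Sp1 and Sp3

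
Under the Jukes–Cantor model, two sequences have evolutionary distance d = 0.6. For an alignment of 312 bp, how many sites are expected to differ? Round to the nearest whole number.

Invert JC69: p = (3/4)(1 − e^(−4d/3)) = 0.75 × (1 − e^(-0.8)) = 0.75 × (1 − 0.449329) = 0.413003.
Expected differing sites = pL ≈ 0.413003 × 312 = 128.856936 ≈ 129.

129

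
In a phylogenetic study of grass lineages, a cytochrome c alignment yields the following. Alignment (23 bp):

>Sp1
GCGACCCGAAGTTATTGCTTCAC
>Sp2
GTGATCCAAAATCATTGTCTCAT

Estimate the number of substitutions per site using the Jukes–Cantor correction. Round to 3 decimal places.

0.467

The sequences differ at 8 of 23 sites (2, 5, 8, 11, 13, 18, 19, 23), so p = 8/23 ≈ 0.347826.
d = −(3/4) ln(1 − 4p/3) = −0.75 ln(1 − 0.463768) = −0.75 ln(0.536232)
  = −0.75 × (-0.623188) = 0.467391 substitutions/site.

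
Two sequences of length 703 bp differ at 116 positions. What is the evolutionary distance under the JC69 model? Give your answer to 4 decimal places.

p = 116/703 ≈ 0.165007.
d = −(3/4) ln(1 − 4p/3) = −0.75 ln(1 − 0.220009) = −0.75 ln(0.779991)
  = −0.75 × (-0.248473) = 0.186355 substitutions/site.

0.1864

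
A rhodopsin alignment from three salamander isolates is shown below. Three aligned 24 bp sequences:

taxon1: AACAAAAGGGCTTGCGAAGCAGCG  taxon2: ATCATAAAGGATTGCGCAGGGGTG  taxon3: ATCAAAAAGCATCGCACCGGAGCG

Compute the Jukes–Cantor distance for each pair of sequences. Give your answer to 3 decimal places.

d(taxon1,taxon2) = 0.441, d(taxon1,taxon3) = 0.520, d(taxon2,taxon3) = 0.369

taxon1–taxon2: 8/24 sites differ → p ≈ 0.333333, d = −0.75 ln(1 − 0.444444) = 0.440839 ≈ 0.441.
taxon1–taxon3: 9/24 sites differ → p = 0.375, d = −0.75 ln(1 − 0.5) = 0.519860 ≈ 0.520.
taxon2–taxon3: 7/24 sites differ → p ≈ 0.291667, d = −0.75 ln(1 − 0.388889) = 0.369358 ≈ 0.369.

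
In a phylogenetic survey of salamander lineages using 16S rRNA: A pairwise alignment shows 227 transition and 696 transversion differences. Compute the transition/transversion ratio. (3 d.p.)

0.326

R = 227/696 = 0.326149… ≈ 0.326 (to 3 d.p.).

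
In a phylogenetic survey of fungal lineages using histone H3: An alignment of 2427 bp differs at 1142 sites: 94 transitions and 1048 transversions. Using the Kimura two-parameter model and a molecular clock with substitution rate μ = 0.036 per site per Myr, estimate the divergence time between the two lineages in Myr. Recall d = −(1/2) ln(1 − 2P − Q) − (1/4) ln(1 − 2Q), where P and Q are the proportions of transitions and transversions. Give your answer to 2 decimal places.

P = 94/2427 ≈ 0.038731 and Q = 1048/2427 ≈ 0.431809.
Under the Kimura two-parameter model, d = −½ ln(1 − 2P − Q) − ¼ ln(1 − 2Q).
1 − 2P − Q = 0.490729, giving −½ ln(0.490729) = 0.355932.
1 − 2Q = 0.136382, giving −¼ ln(0.136382) = 0.498074.
d = 0.355932 + 0.498074 = 0.854006.
Under a molecular clock d = 2μt, so t = d/(2μ) = 0.854006 / (2 × 0.036) = 11.86 Myr.

11.86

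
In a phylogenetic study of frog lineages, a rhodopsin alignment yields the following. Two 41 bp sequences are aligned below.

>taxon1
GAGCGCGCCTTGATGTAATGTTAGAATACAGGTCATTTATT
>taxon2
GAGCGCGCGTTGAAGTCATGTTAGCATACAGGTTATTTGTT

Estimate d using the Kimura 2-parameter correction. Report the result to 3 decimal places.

0.163

Of 41 sites, 2 differences are transitions and 4 are transversions, so P = 2/41 ≈ 0.04878 and Q = 4/41 ≈ 0.097561.
Under the Kimura two-parameter model, d = −½ ln(1 − 2P − Q) − ¼ ln(1 − 2Q).
1 − 2P − Q = 0.804879, giving −½ ln(0.804879) = 0.108532.
1 − 2Q = 0.804878, giving −¼ ln(0.804878) = 0.054266.
d = 0.108532 + 0.054266 = 0.162798.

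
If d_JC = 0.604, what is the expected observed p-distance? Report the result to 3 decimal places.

p = (3/4)(1 − e^(−4d/3)) = 0.75 × (1 − e^(-0.805333)) = 0.75 × (1 − 0.446939) = 0.414796.

0.415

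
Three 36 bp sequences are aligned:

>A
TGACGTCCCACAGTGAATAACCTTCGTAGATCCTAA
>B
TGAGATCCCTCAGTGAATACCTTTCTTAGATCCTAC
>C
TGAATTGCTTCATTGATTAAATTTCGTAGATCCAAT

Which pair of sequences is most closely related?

A and B

A–B: 7/36 differ, p = 0.194, d = 0.225.
A–C: 11/36 differ, p = 0.306, d = 0.392.
B–C: 11/36 differ, p = 0.306, d = 0.392.
The smallest distance is between A and B.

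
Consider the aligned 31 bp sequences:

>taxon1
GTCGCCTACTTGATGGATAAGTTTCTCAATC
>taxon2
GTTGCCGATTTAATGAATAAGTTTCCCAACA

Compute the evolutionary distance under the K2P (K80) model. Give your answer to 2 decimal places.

0.33

Of 31 sites, 6 differences are transitions and 2 are transversions, so P = 6/31 ≈ 0.193548 and Q = 2/31 ≈ 0.064516.
Under the Kimura two-parameter model, d = −½ ln(1 − 2P − Q) − ¼ ln(1 − 2Q).
1 − 2P − Q = 0.548388, giving −½ ln(0.548388) = 0.300386.
1 − 2Q = 0.870968, giving −¼ ln(0.870968) = 0.034538.
d = 0.300386 + 0.034538 = 0.334924.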